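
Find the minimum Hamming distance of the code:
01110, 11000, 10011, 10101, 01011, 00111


Comparing all pairs, minimum distance: 2
Can detect 1 errors, correct 0 errors

2


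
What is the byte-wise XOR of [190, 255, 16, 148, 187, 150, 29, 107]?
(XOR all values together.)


XOR chain: 190 ^ 255 ^ 16 ^ 148 ^ 187 ^ 150 ^ 29 ^ 107 = 158

158


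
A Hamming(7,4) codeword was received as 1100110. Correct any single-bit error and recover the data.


Syndrome = 0: no error detected

Data: 0110 (no errors)


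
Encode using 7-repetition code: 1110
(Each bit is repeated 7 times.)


Each bit -> 7 copies

1111111111111111111110000000


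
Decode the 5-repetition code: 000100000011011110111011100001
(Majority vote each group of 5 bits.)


Groups: 00010, 00000, 11011, 11011, 10111, 00001
Majority votes: 001110

001110


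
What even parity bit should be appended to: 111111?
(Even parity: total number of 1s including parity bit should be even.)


Number of 1s in data: 6
Parity bit: 0

0


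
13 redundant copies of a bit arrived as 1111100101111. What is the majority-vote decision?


Ones: 10 out of 13
Threshold: 7

1 (10/13 voted 1)


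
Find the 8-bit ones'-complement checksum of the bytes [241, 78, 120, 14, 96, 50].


Sum = 599 mod 256 = 87
Complement = 168

168


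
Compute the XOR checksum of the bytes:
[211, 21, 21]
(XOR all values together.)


XOR chain: 211 ^ 21 ^ 21 = 211

211


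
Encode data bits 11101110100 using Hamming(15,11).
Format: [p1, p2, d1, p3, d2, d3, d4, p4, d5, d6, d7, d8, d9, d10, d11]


Parity bits: p1=1, p2=0, p3=1, p4=0

101111001110100


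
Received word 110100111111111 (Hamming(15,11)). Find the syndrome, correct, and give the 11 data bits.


Syndrome = 0: no error detected

Data: 00011111111 (no errors)


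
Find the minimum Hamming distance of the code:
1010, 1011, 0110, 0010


Comparing all pairs, minimum distance: 1
Can detect 0 errors, correct 0 errors

1


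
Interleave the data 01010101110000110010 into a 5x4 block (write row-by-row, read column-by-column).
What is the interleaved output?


Matrix:
  0101
  0101
  1100
  0011
  0010
Read columns: 00100111000001111010

00100111000001111010


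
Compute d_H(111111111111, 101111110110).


XOR: 010000001001
Count of 1s: 3

3


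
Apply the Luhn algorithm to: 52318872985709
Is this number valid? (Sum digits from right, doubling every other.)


Luhn sum = 66
66 mod 10 = 6

Invalid (Luhn sum mod 10 = 6)


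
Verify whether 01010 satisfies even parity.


Number of 1s: 2

Yes, parity is correct (2 ones)


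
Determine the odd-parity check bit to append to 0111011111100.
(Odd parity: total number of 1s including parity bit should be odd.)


Number of 1s in data: 9
Parity bit: 0

0


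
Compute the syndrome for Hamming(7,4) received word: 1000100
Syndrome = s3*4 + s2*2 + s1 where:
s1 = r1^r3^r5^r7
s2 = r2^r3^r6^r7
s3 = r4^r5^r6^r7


s1=0, s2=0, s3=1

Syndrome = 4 (error at position 4)


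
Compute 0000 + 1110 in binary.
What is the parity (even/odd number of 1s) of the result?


0000 = 0
1110 = 14
Sum = 14 = 1110
1s count = 3

odd parity (3 ones in 1110)


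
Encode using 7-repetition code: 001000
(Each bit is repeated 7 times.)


Each bit -> 7 copies

000000000000001111111000000000000000000000


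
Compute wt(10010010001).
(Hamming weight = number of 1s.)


Counting 1s in 10010010001

4


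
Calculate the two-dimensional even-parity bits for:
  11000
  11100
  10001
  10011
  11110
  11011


Row parities: 010100
Column parities: 00011

Row P: 010100, Col P: 00011, Corner: 0


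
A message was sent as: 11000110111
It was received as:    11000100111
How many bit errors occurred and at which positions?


XOR: 00000010000

1 error(s) at position(s): 6


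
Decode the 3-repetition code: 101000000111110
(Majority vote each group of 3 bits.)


Groups: 101, 000, 000, 111, 110
Majority votes: 10011

10011


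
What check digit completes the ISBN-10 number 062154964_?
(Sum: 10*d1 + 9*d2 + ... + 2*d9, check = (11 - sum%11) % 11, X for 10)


Weighted sum: 189
189 mod 11 = 2

Check digit: 9


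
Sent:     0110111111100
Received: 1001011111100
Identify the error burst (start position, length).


XOR: 1111100000000

Burst at position 0, length 5


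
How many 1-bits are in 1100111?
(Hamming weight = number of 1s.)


Counting 1s in 1100111

5


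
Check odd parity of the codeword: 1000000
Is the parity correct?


Number of 1s: 1

Yes, parity is correct (1 ones)


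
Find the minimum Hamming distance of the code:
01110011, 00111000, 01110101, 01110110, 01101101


Comparing all pairs, minimum distance: 2
Can detect 1 errors, correct 0 errors

2


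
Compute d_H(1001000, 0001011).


XOR: 1000011
Count of 1s: 3

3


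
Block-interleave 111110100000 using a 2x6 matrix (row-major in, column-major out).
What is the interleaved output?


Matrix:
  111110
  100000
Read columns: 111010101000

111010101000


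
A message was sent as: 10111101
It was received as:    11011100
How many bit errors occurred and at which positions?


XOR: 01100001

3 error(s) at position(s): 1, 2, 7


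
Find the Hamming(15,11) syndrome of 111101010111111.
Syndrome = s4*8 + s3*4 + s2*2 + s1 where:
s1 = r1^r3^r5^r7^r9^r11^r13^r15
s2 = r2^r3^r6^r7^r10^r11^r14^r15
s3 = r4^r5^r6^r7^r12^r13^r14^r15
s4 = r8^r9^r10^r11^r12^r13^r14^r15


s1=1, s2=1, s3=0, s4=1

Syndrome = 11 (error at position 11)


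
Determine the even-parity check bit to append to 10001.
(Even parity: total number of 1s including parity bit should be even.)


Number of 1s in data: 2
Parity bit: 0

0


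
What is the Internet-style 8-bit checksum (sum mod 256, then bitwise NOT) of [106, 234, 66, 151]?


Sum = 557 mod 256 = 45
Complement = 210

210


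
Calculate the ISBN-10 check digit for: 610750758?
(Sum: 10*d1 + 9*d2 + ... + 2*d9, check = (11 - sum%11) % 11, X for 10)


Weighted sum: 207
207 mod 11 = 9

Check digit: 2


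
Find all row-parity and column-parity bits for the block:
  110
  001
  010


Row parities: 011
Column parities: 101

Row P: 011, Col P: 101, Corner: 0


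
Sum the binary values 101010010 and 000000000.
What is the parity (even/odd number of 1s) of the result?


101010010 = 338
000000000 = 0
Sum = 338 = 101010010
1s count = 4

even parity (4 ones in 101010010)


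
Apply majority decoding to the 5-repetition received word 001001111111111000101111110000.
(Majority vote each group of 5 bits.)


Groups: 00100, 11111, 11111, 00010, 11111, 10000
Majority votes: 011010

011010


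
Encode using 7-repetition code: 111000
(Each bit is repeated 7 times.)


Each bit -> 7 copies

111111111111111111111000000000000000000000


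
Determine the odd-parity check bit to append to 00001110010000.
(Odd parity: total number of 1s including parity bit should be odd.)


Number of 1s in data: 4
Parity bit: 1

1


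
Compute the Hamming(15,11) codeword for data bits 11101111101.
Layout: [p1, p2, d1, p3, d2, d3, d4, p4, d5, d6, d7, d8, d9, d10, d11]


Parity bits: p1=0, p2=1, p3=1, p4=0

011111001111101


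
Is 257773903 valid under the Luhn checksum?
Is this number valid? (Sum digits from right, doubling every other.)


Luhn sum = 40
40 mod 10 = 0

Valid (Luhn sum mod 10 = 0)


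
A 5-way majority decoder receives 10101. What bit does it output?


Ones: 3 out of 5
Threshold: 3

1 (3/5 voted 1)


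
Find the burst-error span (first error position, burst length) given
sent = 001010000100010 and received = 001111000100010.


XOR: 000101000000000

Burst at position 3, length 3


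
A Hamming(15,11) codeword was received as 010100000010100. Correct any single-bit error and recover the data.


Syndrome = 0: no error detected

Data: 00000010100 (no errors)


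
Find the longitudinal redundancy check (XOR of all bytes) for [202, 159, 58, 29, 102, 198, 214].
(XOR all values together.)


XOR chain: 202 ^ 159 ^ 58 ^ 29 ^ 102 ^ 198 ^ 214 = 4

4


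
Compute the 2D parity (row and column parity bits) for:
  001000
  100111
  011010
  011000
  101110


Row parities: 10100
Column parities: 000011

Row P: 10100, Col P: 000011, Corner: 0


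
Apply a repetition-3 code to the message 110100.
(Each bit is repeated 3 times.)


Each bit -> 3 copies

111111000111000000


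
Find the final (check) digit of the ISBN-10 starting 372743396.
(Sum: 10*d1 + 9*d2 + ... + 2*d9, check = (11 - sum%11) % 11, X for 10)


Weighted sum: 248
248 mod 11 = 6

Check digit: 5


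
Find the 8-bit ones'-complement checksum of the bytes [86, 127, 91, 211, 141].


Sum = 656 mod 256 = 144
Complement = 111

111


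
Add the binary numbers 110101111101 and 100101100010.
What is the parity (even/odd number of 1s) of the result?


110101111101 = 3453
100101100010 = 2402
Sum = 5855 = 1011011011111
1s count = 10

even parity (10 ones in 1011011011111)


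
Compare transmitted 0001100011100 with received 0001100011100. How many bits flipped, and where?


XOR: 0000000000000

0 errors (received matches sent)


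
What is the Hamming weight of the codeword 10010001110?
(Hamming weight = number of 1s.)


Counting 1s in 10010001110

5


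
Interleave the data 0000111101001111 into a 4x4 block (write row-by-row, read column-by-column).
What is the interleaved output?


Matrix:
  0000
  1111
  0100
  1111
Read columns: 0101011101010101

0101011101010101


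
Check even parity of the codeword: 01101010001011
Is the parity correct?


Number of 1s: 7

No, parity error (7 ones)


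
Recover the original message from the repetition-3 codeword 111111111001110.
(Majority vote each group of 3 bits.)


Groups: 111, 111, 111, 001, 110
Majority votes: 11101

11101


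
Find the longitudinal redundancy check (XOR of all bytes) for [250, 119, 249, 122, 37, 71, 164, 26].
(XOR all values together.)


XOR chain: 250 ^ 119 ^ 249 ^ 122 ^ 37 ^ 71 ^ 164 ^ 26 = 210

210


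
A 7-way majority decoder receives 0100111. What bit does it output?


Ones: 4 out of 7
Threshold: 4

1 (4/7 voted 1)


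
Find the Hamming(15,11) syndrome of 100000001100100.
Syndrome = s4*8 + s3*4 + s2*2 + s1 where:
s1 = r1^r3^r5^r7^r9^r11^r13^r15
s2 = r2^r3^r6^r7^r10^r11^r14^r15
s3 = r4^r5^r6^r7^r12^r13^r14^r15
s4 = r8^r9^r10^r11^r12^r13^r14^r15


s1=1, s2=1, s3=1, s4=1

Syndrome = 15 (error at position 15)


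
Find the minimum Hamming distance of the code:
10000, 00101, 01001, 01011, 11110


Comparing all pairs, minimum distance: 1
Can detect 0 errors, correct 0 errors

1


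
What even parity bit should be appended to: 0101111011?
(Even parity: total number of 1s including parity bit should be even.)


Number of 1s in data: 7
Parity bit: 1

1


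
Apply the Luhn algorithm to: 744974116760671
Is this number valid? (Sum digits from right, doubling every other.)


Luhn sum = 75
75 mod 10 = 5

Invalid (Luhn sum mod 10 = 5)


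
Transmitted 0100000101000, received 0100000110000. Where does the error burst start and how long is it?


XOR: 0000000011000

Burst at position 8, length 2


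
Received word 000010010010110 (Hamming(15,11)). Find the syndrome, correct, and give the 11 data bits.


Syndrome = 5: error at position 5

Data: 00000010110 (corrected bit 5)


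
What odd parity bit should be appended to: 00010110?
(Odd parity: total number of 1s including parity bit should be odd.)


Number of 1s in data: 3
Parity bit: 0

0


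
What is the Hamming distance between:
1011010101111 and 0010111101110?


XOR: 1001101000001
Count of 1s: 5

5


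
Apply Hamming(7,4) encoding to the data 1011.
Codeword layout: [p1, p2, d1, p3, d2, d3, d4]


Parity bits: p1=0, p2=1, p3=0

0110011


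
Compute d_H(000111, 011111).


XOR: 011000
Count of 1s: 2

2


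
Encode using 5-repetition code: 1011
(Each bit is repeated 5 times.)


Each bit -> 5 copies

11111000001111111111


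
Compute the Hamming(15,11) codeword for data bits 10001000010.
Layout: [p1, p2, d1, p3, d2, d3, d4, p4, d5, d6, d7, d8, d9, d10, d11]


Parity bits: p1=0, p2=0, p3=1, p4=0

001100001000010


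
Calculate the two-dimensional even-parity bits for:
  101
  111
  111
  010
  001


Row parities: 01111
Column parities: 110

Row P: 01111, Col P: 110, Corner: 0


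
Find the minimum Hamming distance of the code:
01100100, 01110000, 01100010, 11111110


Comparing all pairs, minimum distance: 2
Can detect 1 errors, correct 0 errors

2


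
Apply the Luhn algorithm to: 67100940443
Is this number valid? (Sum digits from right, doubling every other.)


Luhn sum = 40
40 mod 10 = 0

Valid (Luhn sum mod 10 = 0)


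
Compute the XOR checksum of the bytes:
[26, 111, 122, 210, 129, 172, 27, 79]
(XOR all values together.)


XOR chain: 26 ^ 111 ^ 122 ^ 210 ^ 129 ^ 172 ^ 27 ^ 79 = 164

164


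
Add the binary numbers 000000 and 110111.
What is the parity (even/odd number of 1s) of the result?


000000 = 0
110111 = 55
Sum = 55 = 110111
1s count = 5

odd parity (5 ones in 110111)


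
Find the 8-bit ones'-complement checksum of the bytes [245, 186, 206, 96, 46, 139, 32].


Sum = 950 mod 256 = 182
Complement = 73

73


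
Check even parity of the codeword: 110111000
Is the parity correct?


Number of 1s: 5

No, parity error (5 ones)


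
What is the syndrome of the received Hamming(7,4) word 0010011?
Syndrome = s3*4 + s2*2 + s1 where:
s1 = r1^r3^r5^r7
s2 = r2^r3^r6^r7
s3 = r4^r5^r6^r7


s1=0, s2=1, s3=0

Syndrome = 2 (error at position 2)


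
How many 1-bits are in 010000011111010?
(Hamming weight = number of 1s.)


Counting 1s in 010000011111010

7


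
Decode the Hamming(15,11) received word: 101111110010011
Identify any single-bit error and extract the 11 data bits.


Syndrome = 0: no error detected

Data: 11110010011 (no errors)


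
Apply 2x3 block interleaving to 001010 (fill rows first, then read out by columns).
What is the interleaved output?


Matrix:
  001
  010
Read columns: 000110

000110


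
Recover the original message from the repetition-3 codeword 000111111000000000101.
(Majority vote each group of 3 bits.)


Groups: 000, 111, 111, 000, 000, 000, 101
Majority votes: 0110001

0110001


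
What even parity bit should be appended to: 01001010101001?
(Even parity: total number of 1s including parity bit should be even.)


Number of 1s in data: 6
Parity bit: 0

0


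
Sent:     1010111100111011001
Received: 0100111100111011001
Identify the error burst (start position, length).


XOR: 1110000000000000000

Burst at position 0, length 3


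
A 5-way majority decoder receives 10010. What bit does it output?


Ones: 2 out of 5
Threshold: 3

0 (2/5 voted 1)


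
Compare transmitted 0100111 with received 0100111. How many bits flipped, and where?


XOR: 0000000

0 errors (received matches sent)


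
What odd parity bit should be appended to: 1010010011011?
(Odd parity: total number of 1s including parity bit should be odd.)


Number of 1s in data: 7
Parity bit: 0

0


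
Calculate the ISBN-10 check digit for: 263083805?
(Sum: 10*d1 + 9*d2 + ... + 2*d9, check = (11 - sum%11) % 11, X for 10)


Weighted sum: 203
203 mod 11 = 5

Check digit: 6


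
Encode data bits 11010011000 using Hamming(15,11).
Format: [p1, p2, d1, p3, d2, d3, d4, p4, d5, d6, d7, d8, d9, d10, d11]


Parity bits: p1=0, p2=1, p3=1, p4=0

011110100011000


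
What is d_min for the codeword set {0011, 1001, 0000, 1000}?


Comparing all pairs, minimum distance: 1
Can detect 0 errors, correct 0 errors

1


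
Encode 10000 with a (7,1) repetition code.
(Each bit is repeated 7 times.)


Each bit -> 7 copies

11111110000000000000000000000000000


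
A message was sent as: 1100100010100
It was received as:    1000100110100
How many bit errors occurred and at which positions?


XOR: 0100000100000

2 error(s) at position(s): 1, 7


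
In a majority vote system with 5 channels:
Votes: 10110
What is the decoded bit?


Ones: 3 out of 5
Threshold: 3

1 (3/5 voted 1)


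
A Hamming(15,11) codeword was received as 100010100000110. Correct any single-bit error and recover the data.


Syndrome = 0: no error detected

Data: 01010000110 (no errors)


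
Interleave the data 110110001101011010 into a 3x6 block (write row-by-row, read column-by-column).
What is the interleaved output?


Matrix:
  110110
  001101
  011010
Read columns: 100101011110101010

100101011110101010


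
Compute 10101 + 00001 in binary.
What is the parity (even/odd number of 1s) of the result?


10101 = 21
00001 = 1
Sum = 22 = 10110
1s count = 3

odd parity (3 ones in 10110)


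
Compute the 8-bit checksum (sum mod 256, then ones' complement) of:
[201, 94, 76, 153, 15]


Sum = 539 mod 256 = 27
Complement = 228

228


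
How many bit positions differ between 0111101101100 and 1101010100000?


XOR: 1010111001100
Count of 1s: 7

7


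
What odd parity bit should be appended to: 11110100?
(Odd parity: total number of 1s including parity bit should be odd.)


Number of 1s in data: 5
Parity bit: 0

0


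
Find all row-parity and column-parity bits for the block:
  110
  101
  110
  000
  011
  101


Row parities: 000000
Column parities: 011

Row P: 000000, Col P: 011, Corner: 0


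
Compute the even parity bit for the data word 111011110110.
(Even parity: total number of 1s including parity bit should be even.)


Number of 1s in data: 9
Parity bit: 1

1


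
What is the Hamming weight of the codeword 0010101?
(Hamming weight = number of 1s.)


Counting 1s in 0010101

3


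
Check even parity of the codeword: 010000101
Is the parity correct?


Number of 1s: 3

No, parity error (3 ones)


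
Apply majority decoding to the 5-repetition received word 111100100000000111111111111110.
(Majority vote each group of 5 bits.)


Groups: 11110, 01000, 00000, 11111, 11111, 11110
Majority votes: 100111

100111


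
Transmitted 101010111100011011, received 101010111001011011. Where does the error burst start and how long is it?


XOR: 000000000101000000

Burst at position 9, length 3


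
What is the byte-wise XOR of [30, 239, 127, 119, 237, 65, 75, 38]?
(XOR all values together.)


XOR chain: 30 ^ 239 ^ 127 ^ 119 ^ 237 ^ 65 ^ 75 ^ 38 = 56

56


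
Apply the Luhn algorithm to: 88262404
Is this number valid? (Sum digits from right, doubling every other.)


Luhn sum = 37
37 mod 10 = 7

Invalid (Luhn sum mod 10 = 7)


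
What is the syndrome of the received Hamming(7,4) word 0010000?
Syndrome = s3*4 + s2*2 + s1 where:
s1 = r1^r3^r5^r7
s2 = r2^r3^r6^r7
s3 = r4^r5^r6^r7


s1=1, s2=1, s3=0

Syndrome = 3 (error at position 3)


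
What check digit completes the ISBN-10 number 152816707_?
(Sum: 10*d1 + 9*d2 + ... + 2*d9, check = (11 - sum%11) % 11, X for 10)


Weighted sum: 205
205 mod 11 = 7

Check digit: 4


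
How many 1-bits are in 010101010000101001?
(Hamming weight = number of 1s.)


Counting 1s in 010101010000101001

7


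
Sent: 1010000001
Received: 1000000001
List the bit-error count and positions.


XOR: 0010000000

1 error(s) at position(s): 2


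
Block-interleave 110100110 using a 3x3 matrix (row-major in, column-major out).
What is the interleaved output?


Matrix:
  110
  100
  110
Read columns: 111101000

111101000


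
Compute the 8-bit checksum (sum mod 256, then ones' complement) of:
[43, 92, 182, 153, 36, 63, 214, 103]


Sum = 886 mod 256 = 118
Complement = 137

137


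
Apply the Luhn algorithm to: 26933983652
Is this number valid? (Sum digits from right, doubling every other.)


Luhn sum = 55
55 mod 10 = 5

Invalid (Luhn sum mod 10 = 5)


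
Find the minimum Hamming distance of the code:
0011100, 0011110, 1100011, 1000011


Comparing all pairs, minimum distance: 1
Can detect 0 errors, correct 0 errors

1


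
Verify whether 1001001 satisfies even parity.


Number of 1s: 3

No, parity error (3 ones)


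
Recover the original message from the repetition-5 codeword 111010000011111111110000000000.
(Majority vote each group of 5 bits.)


Groups: 11101, 00000, 11111, 11111, 00000, 00000
Majority votes: 101100

101100


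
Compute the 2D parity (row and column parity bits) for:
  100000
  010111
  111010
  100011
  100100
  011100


Row parities: 100101
Column parities: 010110

Row P: 100101, Col P: 010110, Corner: 1


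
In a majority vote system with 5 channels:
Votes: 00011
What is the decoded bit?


Ones: 2 out of 5
Threshold: 3

0 (2/5 voted 1)


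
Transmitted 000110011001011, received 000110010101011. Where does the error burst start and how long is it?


XOR: 000000001100000

Burst at position 8, length 2


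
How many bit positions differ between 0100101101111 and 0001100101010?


XOR: 0101001000101
Count of 1s: 5

5


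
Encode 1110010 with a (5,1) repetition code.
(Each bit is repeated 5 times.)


Each bit -> 5 copies

11111111111111100000000001111100000


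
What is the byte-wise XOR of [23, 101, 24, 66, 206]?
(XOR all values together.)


XOR chain: 23 ^ 101 ^ 24 ^ 66 ^ 206 = 230

230


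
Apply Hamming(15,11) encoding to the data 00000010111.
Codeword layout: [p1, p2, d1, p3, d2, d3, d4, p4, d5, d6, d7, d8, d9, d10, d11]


Parity bits: p1=1, p2=1, p3=1, p4=0

110100000010111


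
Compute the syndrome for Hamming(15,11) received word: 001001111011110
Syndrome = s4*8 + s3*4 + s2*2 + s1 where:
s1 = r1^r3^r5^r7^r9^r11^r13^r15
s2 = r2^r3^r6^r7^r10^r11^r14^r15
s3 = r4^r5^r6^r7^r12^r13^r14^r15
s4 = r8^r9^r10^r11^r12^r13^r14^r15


s1=1, s2=1, s3=1, s4=0

Syndrome = 7 (error at position 7)


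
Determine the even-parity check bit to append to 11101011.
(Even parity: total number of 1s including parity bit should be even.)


Number of 1s in data: 6
Parity bit: 0

0


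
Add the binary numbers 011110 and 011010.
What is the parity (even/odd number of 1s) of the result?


011110 = 30
011010 = 26
Sum = 56 = 111000
1s count = 3

odd parity (3 ones in 111000)


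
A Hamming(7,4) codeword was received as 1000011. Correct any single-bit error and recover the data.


Syndrome = 0: no error detected

Data: 0011 (no errors)


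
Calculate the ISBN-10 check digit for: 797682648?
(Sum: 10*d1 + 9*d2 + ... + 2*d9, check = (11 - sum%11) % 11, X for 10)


Weighted sum: 359
359 mod 11 = 7

Check digit: 4


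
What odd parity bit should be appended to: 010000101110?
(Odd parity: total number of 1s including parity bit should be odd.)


Number of 1s in data: 5
Parity bit: 0

0


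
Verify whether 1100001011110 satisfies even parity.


Number of 1s: 7

No, parity error (7 ones)


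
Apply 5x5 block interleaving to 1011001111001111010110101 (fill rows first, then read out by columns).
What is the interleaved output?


Matrix:
  10110
  01111
  00111
  10101
  10101
Read columns: 1001101000111111110001111

1001101000111111110001111


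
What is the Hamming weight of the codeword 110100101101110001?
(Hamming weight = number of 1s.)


Counting 1s in 110100101101110001

10


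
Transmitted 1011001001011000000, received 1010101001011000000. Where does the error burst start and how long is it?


XOR: 0001100000000000000

Burst at position 3, length 2


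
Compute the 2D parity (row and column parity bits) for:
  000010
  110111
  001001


Row parities: 110
Column parities: 111100

Row P: 110, Col P: 111100, Corner: 0


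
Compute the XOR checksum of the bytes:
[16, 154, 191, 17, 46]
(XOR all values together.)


XOR chain: 16 ^ 154 ^ 191 ^ 17 ^ 46 = 10

10


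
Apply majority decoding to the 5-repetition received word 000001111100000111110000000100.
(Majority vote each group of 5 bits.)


Groups: 00000, 11111, 00000, 11111, 00000, 00100
Majority votes: 010100

010100


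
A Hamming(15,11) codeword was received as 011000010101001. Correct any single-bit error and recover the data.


Syndrome = 0: no error detected

Data: 10000101001 (no errors)


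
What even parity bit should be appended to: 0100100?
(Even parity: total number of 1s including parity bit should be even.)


Number of 1s in data: 2
Parity bit: 0

0


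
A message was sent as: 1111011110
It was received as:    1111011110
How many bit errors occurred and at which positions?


XOR: 0000000000

0 errors (received matches sent)


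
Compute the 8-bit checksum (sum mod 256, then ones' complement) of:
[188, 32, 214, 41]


Sum = 475 mod 256 = 219
Complement = 36

36


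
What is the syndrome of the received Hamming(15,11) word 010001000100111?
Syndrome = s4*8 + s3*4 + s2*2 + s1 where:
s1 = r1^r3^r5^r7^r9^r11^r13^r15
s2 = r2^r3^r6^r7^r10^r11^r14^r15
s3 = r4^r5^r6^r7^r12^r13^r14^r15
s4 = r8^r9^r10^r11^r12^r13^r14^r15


s1=0, s2=1, s3=0, s4=0

Syndrome = 2 (error at position 2)


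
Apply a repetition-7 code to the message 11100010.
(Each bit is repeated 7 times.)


Each bit -> 7 copies

11111111111111111111100000000000000000000011111110000000


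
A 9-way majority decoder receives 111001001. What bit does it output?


Ones: 5 out of 9
Threshold: 5

1 (5/9 voted 1)


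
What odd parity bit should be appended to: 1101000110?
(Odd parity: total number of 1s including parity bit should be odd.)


Number of 1s in data: 5
Parity bit: 0

0


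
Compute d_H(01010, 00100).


XOR: 01110
Count of 1s: 3

3


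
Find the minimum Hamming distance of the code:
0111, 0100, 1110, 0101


Comparing all pairs, minimum distance: 1
Can detect 0 errors, correct 0 errors

1


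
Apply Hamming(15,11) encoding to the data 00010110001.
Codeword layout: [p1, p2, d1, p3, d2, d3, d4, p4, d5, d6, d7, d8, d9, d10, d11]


Parity bits: p1=1, p2=0, p3=0, p4=1

100000110110001


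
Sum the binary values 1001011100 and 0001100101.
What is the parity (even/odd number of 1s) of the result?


1001011100 = 604
0001100101 = 101
Sum = 705 = 1011000001
1s count = 4

even parity (4 ones in 1011000001)


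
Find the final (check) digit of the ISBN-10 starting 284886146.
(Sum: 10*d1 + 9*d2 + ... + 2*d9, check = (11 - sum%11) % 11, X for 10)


Weighted sum: 286
286 mod 11 = 0

Check digit: 0


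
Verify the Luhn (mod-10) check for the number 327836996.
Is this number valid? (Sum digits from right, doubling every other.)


Luhn sum = 51
51 mod 10 = 1

Invalid (Luhn sum mod 10 = 1)


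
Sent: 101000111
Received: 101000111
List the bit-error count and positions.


XOR: 000000000

0 errors (received matches sent)


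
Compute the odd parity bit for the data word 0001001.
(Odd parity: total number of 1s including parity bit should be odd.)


Number of 1s in data: 2
Parity bit: 1

1


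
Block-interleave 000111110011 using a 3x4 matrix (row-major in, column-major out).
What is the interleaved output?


Matrix:
  0001
  1111
  0011
Read columns: 010010011111

010010011111


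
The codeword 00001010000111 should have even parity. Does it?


Number of 1s: 5

No, parity error (5 ones)


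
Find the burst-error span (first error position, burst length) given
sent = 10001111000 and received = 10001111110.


XOR: 00000000110

Burst at position 8, length 2


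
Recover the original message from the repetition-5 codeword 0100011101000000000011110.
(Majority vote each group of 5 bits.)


Groups: 01000, 11101, 00000, 00000, 11110
Majority votes: 01001

01001


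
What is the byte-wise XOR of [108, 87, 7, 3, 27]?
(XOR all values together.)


XOR chain: 108 ^ 87 ^ 7 ^ 3 ^ 27 = 36

36


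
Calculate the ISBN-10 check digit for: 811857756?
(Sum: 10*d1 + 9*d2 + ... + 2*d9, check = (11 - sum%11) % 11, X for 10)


Weighted sum: 273
273 mod 11 = 9

Check digit: 2


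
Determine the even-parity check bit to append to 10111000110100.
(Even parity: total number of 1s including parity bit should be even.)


Number of 1s in data: 7
Parity bit: 1

1


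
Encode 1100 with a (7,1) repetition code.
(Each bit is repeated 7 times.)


Each bit -> 7 copies

1111111111111100000000000000


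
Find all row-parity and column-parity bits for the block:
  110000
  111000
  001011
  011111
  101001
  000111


Row parities: 011111
Column parities: 110010

Row P: 011111, Col P: 110010, Corner: 1


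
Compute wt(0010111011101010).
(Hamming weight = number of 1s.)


Counting 1s in 0010111011101010

9


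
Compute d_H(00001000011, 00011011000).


XOR: 00010011011
Count of 1s: 5

5


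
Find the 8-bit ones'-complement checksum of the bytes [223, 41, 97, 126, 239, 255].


Sum = 981 mod 256 = 213
Complement = 42

42


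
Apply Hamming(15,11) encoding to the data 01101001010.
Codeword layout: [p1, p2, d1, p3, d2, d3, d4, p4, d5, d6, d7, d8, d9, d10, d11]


Parity bits: p1=0, p2=0, p3=0, p4=1

000011011001010


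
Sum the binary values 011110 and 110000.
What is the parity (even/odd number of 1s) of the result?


011110 = 30
110000 = 48
Sum = 78 = 1001110
1s count = 4

even parity (4 ones in 1001110)


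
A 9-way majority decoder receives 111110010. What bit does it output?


Ones: 6 out of 9
Threshold: 5

1 (6/9 voted 1)


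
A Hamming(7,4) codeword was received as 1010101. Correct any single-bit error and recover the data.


Syndrome = 0: no error detected

Data: 1101 (no errors)


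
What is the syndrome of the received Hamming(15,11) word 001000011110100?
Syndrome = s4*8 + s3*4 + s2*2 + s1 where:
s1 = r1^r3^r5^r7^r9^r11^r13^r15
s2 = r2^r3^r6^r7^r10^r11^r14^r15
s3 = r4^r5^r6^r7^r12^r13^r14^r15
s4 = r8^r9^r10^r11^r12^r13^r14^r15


s1=0, s2=1, s3=1, s4=1

Syndrome = 14 (error at position 14)


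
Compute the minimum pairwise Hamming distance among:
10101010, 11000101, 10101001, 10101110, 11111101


Comparing all pairs, minimum distance: 1
Can detect 0 errors, correct 0 errors

1


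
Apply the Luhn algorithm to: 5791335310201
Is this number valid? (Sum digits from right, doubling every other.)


Luhn sum = 45
45 mod 10 = 5

Invalid (Luhn sum mod 10 = 5)


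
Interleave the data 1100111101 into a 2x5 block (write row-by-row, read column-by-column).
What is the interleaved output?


Matrix:
  11001
  11101
Read columns: 1111010011

1111010011


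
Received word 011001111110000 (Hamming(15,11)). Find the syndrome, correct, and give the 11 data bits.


Syndrome = 0: no error detected

Data: 10111110000 (no errors)


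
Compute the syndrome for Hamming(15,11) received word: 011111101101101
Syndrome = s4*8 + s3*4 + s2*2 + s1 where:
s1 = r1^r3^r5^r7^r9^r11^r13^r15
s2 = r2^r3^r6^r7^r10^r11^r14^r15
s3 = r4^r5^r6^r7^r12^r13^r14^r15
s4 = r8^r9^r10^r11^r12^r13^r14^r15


s1=0, s2=0, s3=1, s4=1

Syndrome = 12 (error at position 12)


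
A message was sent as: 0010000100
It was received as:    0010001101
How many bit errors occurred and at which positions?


XOR: 0000001001

2 error(s) at position(s): 6, 9


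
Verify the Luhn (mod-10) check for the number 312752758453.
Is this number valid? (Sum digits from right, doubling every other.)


Luhn sum = 46
46 mod 10 = 6

Invalid (Luhn sum mod 10 = 6)


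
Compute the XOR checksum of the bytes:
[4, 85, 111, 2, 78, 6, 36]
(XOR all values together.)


XOR chain: 4 ^ 85 ^ 111 ^ 2 ^ 78 ^ 6 ^ 36 = 80

80


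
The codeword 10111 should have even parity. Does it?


Number of 1s: 4

Yes, parity is correct (4 ones)


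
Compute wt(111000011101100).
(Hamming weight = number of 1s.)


Counting 1s in 111000011101100

8


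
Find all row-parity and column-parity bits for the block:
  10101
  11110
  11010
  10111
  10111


Row parities: 10100
Column parities: 10001

Row P: 10100, Col P: 10001, Corner: 0


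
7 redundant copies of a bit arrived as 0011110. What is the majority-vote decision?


Ones: 4 out of 7
Threshold: 4

1 (4/7 voted 1)


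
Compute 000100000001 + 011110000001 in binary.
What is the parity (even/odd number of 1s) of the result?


000100000001 = 257
011110000001 = 1921
Sum = 2178 = 100010000010
1s count = 3

odd parity (3 ones in 100010000010)


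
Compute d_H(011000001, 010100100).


XOR: 001100101
Count of 1s: 4

4


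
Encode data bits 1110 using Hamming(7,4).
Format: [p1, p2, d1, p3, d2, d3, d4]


Parity bits: p1=0, p2=0, p3=0

0010110


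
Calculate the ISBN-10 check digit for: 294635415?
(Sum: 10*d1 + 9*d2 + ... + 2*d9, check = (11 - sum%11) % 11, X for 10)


Weighted sum: 247
247 mod 11 = 5

Check digit: 6


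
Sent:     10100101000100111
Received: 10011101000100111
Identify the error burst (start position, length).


XOR: 00111000000000000

Burst at position 2, length 3


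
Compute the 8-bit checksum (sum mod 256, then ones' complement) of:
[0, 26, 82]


Sum = 108 mod 256 = 108
Complement = 147

147


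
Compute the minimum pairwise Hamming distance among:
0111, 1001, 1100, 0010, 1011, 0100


Comparing all pairs, minimum distance: 1
Can detect 0 errors, correct 0 errors

1


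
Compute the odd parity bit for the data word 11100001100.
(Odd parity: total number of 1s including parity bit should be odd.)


Number of 1s in data: 5
Parity bit: 0

0


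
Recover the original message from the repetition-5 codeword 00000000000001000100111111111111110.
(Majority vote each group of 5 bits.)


Groups: 00000, 00000, 00010, 00100, 11111, 11111, 11110
Majority votes: 0000111

0000111


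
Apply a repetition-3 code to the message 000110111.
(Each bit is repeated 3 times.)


Each bit -> 3 copies

000000000111111000111111111


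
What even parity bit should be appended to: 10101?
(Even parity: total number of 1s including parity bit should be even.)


Number of 1s in data: 3
Parity bit: 1

1


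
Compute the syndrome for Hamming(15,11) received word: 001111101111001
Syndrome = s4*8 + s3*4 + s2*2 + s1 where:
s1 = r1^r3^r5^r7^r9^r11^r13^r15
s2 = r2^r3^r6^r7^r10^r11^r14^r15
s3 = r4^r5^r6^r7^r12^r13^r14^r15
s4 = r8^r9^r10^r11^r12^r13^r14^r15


s1=0, s2=0, s3=0, s4=1

Syndrome = 8 (error at position 8)


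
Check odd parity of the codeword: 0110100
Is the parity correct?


Number of 1s: 3

Yes, parity is correct (3 ones)


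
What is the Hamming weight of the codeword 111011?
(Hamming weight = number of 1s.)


Counting 1s in 111011

5


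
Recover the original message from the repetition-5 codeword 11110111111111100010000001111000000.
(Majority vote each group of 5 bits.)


Groups: 11110, 11111, 11111, 00010, 00000, 11110, 00000
Majority votes: 1110010

1110010


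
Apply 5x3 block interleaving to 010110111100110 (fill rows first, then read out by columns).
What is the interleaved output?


Matrix:
  010
  110
  111
  100
  110
Read columns: 011111110100100

011111110100100


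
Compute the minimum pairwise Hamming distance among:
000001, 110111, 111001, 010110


Comparing all pairs, minimum distance: 2
Can detect 1 errors, correct 0 errors

2


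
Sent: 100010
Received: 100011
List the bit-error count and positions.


XOR: 000001

1 error(s) at position(s): 5


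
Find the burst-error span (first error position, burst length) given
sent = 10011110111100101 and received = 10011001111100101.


XOR: 00000111000000000

Burst at position 5, length 3


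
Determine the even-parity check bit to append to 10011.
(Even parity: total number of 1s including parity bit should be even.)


Number of 1s in data: 3
Parity bit: 1

1


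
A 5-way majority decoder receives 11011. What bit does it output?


Ones: 4 out of 5
Threshold: 3

1 (4/5 voted 1)


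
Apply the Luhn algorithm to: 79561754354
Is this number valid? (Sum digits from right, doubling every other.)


Luhn sum = 51
51 mod 10 = 1

Invalid (Luhn sum mod 10 = 1)


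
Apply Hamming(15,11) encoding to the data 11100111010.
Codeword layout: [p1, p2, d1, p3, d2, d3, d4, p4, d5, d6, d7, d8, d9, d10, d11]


Parity bits: p1=1, p2=1, p3=0, p4=0

111011000111010


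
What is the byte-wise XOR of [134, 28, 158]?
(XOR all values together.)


XOR chain: 134 ^ 28 ^ 158 = 4

4


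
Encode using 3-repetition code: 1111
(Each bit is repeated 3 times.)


Each bit -> 3 copies

111111111111


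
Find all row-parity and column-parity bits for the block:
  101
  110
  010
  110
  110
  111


Row parities: 001001
Column parities: 110

Row P: 001001, Col P: 110, Corner: 0


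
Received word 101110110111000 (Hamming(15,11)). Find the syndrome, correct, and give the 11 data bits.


Syndrome = 1: error at position 1

Data: 11010111000 (corrected bit 1)


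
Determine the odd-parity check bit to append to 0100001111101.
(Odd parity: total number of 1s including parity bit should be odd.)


Number of 1s in data: 7
Parity bit: 0

0


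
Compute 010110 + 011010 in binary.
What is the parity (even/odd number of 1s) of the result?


010110 = 22
011010 = 26
Sum = 48 = 110000
1s count = 2

even parity (2 ones in 110000)


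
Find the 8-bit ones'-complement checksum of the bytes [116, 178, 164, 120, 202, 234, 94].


Sum = 1108 mod 256 = 84
Complement = 171

171


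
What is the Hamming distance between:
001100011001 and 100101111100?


XOR: 101001100101
Count of 1s: 6

6


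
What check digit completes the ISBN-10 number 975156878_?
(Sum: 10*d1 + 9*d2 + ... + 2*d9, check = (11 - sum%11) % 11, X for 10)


Weighted sum: 329
329 mod 11 = 10

Check digit: 1


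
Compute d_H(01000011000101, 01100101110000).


XOR: 00100110110101
Count of 1s: 7

7


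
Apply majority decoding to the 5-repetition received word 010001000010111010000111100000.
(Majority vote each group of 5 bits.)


Groups: 01000, 10000, 10111, 01000, 01111, 00000
Majority votes: 001010

001010


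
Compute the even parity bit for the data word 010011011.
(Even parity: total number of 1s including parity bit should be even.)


Number of 1s in data: 5
Parity bit: 1

1


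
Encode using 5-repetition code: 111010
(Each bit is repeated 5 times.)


Each bit -> 5 copies

111111111111111000001111100000


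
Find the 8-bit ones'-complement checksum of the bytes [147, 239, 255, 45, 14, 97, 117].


Sum = 914 mod 256 = 146
Complement = 109

109


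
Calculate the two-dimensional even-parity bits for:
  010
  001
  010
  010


Row parities: 1111
Column parities: 011

Row P: 1111, Col P: 011, Corner: 0


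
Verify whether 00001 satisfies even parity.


Number of 1s: 1

No, parity error (1 ones)


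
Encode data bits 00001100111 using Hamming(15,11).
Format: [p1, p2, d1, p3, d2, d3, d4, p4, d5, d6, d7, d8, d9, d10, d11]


Parity bits: p1=1, p2=1, p3=1, p4=1

110100011100111


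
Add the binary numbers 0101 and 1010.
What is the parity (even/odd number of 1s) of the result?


0101 = 5
1010 = 10
Sum = 15 = 1111
1s count = 4

even parity (4 ones in 1111)


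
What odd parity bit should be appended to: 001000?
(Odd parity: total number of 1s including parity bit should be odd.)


Number of 1s in data: 1
Parity bit: 0

0


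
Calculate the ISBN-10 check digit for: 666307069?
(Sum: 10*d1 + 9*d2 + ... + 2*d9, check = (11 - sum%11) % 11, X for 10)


Weighted sum: 254
254 mod 11 = 1

Check digit: X


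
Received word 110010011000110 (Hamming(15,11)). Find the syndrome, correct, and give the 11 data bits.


Syndrome = 4: error at position 4

Data: 01001000110 (corrected bit 4)


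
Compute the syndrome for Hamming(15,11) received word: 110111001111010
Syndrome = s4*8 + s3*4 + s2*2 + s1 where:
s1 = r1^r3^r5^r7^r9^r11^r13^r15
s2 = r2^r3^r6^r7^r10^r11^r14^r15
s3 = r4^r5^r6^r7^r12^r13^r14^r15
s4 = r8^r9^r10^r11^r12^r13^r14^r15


s1=0, s2=1, s3=1, s4=1

Syndrome = 14 (error at position 14)
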